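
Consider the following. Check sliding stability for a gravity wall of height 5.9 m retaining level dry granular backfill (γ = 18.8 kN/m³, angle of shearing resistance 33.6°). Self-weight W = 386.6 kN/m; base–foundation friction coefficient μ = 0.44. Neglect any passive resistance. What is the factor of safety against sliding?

K_a = tan²(45° − 33.6°/2) = 0.2875.
P_a = ½K_aγH² = 0.5×0.2875×18.8×5.9² = 94.08 kN/m, acting at H/3 = 1.967 m above the base.
FS_sliding = μW / P_a = 0.44×386.6 / 94.08 = 1.808.

1.81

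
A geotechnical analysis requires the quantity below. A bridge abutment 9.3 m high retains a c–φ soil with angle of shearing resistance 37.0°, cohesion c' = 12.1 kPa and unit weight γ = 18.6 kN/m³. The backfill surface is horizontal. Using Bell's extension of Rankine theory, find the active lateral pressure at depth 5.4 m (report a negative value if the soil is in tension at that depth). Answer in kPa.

12.9 kPa

K_a = (1 − sin φ)/(1 + sin φ) = 0.2486.
σ_a = K_a γ z − 2c√K_a = 0.2486×18.6×5.4 − 2×12.1×0.4986 = 12.90 kPa.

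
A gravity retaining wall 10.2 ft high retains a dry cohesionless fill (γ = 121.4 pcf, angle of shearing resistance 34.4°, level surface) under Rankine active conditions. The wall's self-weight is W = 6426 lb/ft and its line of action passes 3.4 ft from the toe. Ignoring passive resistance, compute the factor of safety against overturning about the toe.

3.66

K_a = tan²(45° − 34.4°/2) = 0.2780.
P_a = ½K_aγH² = 0.5×0.2780×121.4×10.2² = 1756 lb/ft, acting at H/3 = 3.400 ft above the base.
Overturning moment M_o = P_a × H/3 = 1756 × 3.400 = 5969.
Resisting moment M_r = W × 3.4 = 6426 × 3.4 = 21850.
FS_overturning = M_r/M_o = 21850/5969 = 3.660.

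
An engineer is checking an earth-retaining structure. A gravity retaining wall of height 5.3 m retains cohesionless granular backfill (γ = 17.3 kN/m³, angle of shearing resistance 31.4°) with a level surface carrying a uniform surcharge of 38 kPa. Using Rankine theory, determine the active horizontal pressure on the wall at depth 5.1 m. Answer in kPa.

K_a = (1 − sin φ)/(1 + sin φ) = 0.3149.
σ_v = γz + q = 17.3 × 5.1 + 38 = 126.2 kPa.
σ_h = K_a σ_v = 0.3149 × 126.2 = 39.75 kPa.

39.8 kPa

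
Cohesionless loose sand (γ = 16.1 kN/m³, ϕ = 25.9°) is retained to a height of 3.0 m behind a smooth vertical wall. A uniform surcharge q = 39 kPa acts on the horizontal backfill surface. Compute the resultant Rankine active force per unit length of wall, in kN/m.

74.3 kN/m

K_a = tan²(45° − φ/2) = 0.3920.
Soil triangle: ½ K_a γ H² = 0.5×0.3920×16.1×3.0² = 28.40 kN/m.
Surcharge rectangle: K_a q H = 0.3920×39×3.0 = 45.86 kN/m.
Total = 28.40 + 45.86 = 74.26 kN/m.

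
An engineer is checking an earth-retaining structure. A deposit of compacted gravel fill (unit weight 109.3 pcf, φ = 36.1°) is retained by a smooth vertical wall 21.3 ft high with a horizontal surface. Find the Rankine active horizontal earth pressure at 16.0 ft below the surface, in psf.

K_a = (1 − sin φ)/(1 + sin φ) = 0.2585.
σ_h = K_a γ z = 0.2585 × 109.3 × 16.0 = 452.1 psf.

452 psf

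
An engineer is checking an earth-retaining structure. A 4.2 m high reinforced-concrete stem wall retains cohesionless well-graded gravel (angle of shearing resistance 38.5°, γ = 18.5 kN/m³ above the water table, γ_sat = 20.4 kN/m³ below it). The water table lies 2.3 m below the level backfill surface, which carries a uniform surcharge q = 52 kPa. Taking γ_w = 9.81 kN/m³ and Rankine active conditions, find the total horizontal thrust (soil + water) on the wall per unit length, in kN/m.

103 kN/m

K_a = tan²(45° − φ/2) = 0.2327.
γ' = 20.4 − 9.81 = 10.59 kN/m³. h₂ = H − d_w = 1.9 m.
σ'_h: at surface K_a·q = 12.10; at WT K_a(q+γd_w) = 22.00; at base K_a(q+γd_w+γ'h₂) = 26.68 kPa.
P₁ = ½(12.10+22.00)×2.3 = 39.21; P₂ = ½(22.00+26.68)×1.9 = 46.24; P_w = ½γ_w h₂² = 17.71.
Total = 39.21+46.24+17.71 = 103.2 kN/m.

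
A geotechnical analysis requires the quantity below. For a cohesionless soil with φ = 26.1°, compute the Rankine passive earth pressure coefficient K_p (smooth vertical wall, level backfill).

2.57

K_p = (1 + sin φ)/(1 − sin φ) = tan²(45° + 26.1°/2) = 2.571.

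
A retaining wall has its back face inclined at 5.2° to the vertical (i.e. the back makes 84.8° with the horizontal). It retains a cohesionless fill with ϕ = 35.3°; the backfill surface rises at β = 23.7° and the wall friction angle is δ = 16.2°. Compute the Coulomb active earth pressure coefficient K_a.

0.401

K_a = sin²(α+φ) / [sin²α · sin(α−δ) · (1 + √{sin(φ+δ)sin(φ−β) / (sin(α−δ)sin(α+β))})²].
With α = 84.8°, φ = 35.3°, δ = 16.2°, β = 23.7°: K_a = 0.4008.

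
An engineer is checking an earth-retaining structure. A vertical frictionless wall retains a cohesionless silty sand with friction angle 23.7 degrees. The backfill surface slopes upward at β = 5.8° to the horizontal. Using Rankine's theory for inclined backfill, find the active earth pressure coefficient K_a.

0.436

K_a = cos β · (cos β − √(cos²β − cos²φ)) / (cos β + √(cos²β − cos²φ)).
cos β = 0.9949, cos φ = 0.9157, √(cos²β − cos²φ) = 0.3890.
K_a = 0.9949 × (0.9949 − 0.3890)/(0.9949 + 0.3890) = 0.4355.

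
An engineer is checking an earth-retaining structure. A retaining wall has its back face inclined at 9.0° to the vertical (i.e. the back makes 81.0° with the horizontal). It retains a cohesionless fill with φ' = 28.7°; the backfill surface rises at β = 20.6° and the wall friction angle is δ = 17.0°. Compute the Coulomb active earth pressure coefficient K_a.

0.564

K_a = sin²(α+φ) / [sin²α · sin(α−δ) · (1 + √{sin(φ+δ)sin(φ−β) / (sin(α−δ)sin(α+β))})²].
With α = 81.0°, φ = 28.7°, δ = 17.0°, β = 20.6°: K_a = 0.5643.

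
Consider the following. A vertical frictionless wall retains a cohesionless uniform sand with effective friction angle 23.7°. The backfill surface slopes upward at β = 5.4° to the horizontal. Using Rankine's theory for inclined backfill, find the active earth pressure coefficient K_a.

K_a = cos β · (cos β − √(cos²β − cos²φ)) / (cos β + √(cos²β − cos²φ)).
cos β = 0.9956, cos φ = 0.9157, √(cos²β − cos²φ) = 0.3908.
K_a = 0.9956 × (0.9956 − 0.3908)/(0.9956 + 0.3908) = 0.4343.

0.434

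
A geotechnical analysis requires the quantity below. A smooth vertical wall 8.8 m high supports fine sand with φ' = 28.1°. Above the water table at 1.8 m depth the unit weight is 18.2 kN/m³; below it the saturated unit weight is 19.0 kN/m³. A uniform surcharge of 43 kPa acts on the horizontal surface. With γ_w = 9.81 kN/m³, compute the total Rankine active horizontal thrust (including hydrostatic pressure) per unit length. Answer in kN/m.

K_a = tan²(45° − φ/2) = 0.3596.
γ' = 19.0 − 9.81 = 9.190 kN/m³. h₂ = H − d_w = 7.0 m.
σ'_h: at surface K_a·q = 15.46; at WT K_a(q+γd_w) = 27.24; at base K_a(q+γd_w+γ'h₂) = 50.38 kPa.
P₁ = ½(15.46+27.24)×1.8 = 38.44; P₂ = ½(27.24+50.38)×7.0 = 271.7; P_w = ½γ_w h₂² = 240.3.
Total = 38.44+271.7+240.3 = 550.5 kN/m.

550 kN/m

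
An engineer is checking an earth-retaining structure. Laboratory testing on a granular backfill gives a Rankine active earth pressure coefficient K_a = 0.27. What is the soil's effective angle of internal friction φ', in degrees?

K_a = tan²(45° − φ/2) ⇒ 45° − φ/2 = arctan(√0.27) = 27.46°.
φ = 2(45° − 27.46°) = 35.09°.

35.1°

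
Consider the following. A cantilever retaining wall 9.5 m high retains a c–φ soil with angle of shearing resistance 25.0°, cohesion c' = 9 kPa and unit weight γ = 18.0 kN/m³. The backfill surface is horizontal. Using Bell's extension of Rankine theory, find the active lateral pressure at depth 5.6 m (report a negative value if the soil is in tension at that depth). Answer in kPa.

K_a = (1 − sin φ)/(1 + sin φ) = 0.4059.
σ_a = K_a γ z − 2c√K_a = 0.4059×18.0×5.6 − 2×9×0.6371 = 29.44 kPa.

29.4 kPa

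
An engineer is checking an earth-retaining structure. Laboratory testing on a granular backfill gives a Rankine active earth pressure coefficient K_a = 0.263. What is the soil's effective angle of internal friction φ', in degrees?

35.7°

K_a = tan²(45° − φ/2) ⇒ 45° − φ/2 = arctan(√0.263) = 27.15°.
φ = 2(45° − 27.15°) = 35.70°.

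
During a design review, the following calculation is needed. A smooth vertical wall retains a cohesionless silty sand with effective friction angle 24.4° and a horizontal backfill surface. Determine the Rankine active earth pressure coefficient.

K_a = tan²(45° − φ/2) = tan²(32.80°) = 0.4153.

0.415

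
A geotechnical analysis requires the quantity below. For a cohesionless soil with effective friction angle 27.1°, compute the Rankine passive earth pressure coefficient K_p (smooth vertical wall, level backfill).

2.67

K_p = (1 + sin φ)/(1 − sin φ) = tan²(45° + 27.1°/2) = 2.673.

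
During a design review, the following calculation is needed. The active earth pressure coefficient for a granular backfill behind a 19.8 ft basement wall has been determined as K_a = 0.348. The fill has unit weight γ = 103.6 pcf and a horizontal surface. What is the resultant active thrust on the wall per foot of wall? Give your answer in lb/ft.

P = ½ K_a γ H² = 0.5 × 0.348 × 103.6 × 19.8² = 7067 lb/ft.

7070 lb/ft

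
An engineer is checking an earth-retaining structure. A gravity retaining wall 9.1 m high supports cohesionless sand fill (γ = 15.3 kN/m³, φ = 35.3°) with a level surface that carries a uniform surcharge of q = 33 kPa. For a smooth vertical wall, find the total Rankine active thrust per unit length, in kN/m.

250 kN/m

K_a = tan²(45° − φ/2) = 0.2675.
Soil triangle: ½ K_a γ H² = 0.5×0.2675×15.3×9.1² = 169.5 kN/m.
Surcharge rectangle: K_a q H = 0.2675×33×9.1 = 80.34 kN/m.
Total = 169.5 + 80.34 = 249.8 kN/m.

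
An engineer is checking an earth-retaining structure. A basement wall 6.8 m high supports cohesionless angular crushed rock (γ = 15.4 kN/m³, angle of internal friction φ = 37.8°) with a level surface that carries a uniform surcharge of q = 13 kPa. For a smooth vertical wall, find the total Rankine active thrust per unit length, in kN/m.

107 kN/m

K_a = tan²(45° − φ/2) = 0.2400.
Soil triangle: ½ K_a γ H² = 0.5×0.2400×15.4×6.8² = 85.45 kN/m.
Surcharge rectangle: K_a q H = 0.2400×13×6.8 = 21.22 kN/m.
Total = 85.45 + 21.22 = 106.7 kN/m.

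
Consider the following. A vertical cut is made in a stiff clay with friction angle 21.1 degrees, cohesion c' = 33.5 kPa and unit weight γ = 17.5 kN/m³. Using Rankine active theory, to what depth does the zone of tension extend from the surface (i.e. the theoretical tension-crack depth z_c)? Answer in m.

5.58 m

K_a = tan²(45° − 21.1°/2) = 0.4706; √K_a = 0.6860.
The active pressure is zero where K_a γ z = 2c√K_a, so z_c = 2c/(γ√K_a) = 2×33.5/(17.5×0.6860) = 5.581 m.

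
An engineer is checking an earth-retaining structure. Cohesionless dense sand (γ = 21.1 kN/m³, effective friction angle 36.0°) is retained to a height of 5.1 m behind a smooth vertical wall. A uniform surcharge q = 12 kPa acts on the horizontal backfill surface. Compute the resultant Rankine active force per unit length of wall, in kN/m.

87.1 kN/m

K_a = tan²(45° − φ/2) = 0.2596.
Soil triangle: ½ K_a γ H² = 0.5×0.2596×21.1×5.1² = 71.24 kN/m.
Surcharge rectangle: K_a q H = 0.2596×12×5.1 = 15.89 kN/m.
Total = 71.24 + 15.89 = 87.13 kN/m.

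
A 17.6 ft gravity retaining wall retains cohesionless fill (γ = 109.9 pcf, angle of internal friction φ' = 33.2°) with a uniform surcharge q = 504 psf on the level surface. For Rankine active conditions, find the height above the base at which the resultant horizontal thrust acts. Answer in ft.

6.87 ft

K_a = 0.2924.
Triangular part P₁ = ½K_aγH² = 4976 at H/3 = 5.867 ft; rectangular part P₂ = K_a q H = 2593 at H/2 = 8.800 ft.
ȳ = (P₁·5.867 + P₂·8.800)/(P₁+P₂) = 6.872 ft.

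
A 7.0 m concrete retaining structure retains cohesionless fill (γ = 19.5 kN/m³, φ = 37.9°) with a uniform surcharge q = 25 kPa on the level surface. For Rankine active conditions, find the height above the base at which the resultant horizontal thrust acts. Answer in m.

K_a = 0.2389.
Triangular part P₁ = ½K_aγH² = 114.2 at H/3 = 2.333 m; rectangular part P₂ = K_a q H = 41.81 at H/2 = 3.500 m.
ȳ = (P₁·2.333 + P₂·3.500)/(P₁+P₂) = 2.646 m.

2.65 m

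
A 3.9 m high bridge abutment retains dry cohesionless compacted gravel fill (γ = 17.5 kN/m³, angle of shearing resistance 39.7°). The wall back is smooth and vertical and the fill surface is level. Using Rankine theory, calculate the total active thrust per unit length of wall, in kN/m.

K_a = tan²(45° − φ/2) = 0.2204.
P_a = ½ K_a γ H² = 0.5 × 0.2204 × 17.5 × 3.9² = 29.34 kN/m.

29.3 kN/m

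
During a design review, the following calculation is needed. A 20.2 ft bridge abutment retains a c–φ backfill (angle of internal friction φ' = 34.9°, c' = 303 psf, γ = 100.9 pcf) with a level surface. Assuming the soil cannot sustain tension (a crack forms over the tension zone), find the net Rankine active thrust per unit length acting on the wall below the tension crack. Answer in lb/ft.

K_a = 0.2721; √K_a = 0.5217.
Tension-crack depth z_c = 2c/(γ√K_a) = 2×303/(100.9×0.5217) = 11.51 ft.
σ_a at base = K_a γ H − 2c√K_a = 0.2721×100.9×20.2 − 2×303×0.5217 = 238.5 psf.
P_a = ½ × 238.5 × (H − z_c) = 0.5×238.5×8.687 = 1036 lb/ft.

1040 lb/ft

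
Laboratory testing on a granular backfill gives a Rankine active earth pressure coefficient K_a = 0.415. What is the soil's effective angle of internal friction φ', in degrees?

24.4°

K_a = tan²(45° − φ/2) ⇒ 45° − φ/2 = arctan(√0.415) = 32.79°.
φ = 2(45° − 32.79°) = 24.42°.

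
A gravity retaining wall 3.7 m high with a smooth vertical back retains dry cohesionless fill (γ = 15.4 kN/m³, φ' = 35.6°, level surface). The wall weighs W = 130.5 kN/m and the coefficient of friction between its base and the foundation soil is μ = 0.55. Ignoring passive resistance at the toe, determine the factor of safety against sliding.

K_a = tan²(45° − 35.6°/2) = 0.2641.
P_a = ½K_aγH² = 0.5×0.2641×15.4×3.7² = 27.84 kN/m, acting at H/3 = 1.233 m above the base.
FS_sliding = μW / P_a = 0.55×130.5 / 27.84 = 2.578.

2.58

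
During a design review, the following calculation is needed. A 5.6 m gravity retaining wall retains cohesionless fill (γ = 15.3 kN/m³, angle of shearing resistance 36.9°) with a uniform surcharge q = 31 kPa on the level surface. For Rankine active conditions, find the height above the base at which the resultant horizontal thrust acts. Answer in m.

2.26 m

K_a = 0.2497.
Triangular part P₁ = ½K_aγH² = 59.90 at H/3 = 1.867 m; rectangular part P₂ = K_a q H = 43.34 at H/2 = 2.800 m.
ȳ = (P₁·1.867 + P₂·2.800)/(P₁+P₂) = 2.259 m.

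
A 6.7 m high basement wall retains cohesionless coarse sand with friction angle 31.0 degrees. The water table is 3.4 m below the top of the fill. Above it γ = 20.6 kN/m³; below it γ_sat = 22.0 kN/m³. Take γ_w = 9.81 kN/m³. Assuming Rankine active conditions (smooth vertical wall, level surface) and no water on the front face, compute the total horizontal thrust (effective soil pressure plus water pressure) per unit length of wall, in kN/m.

187 kN/m

K_a = tan²(45° − φ/2) = 0.3201.
γ' = 22.0 − 9.81 = 12.19 kN/m³. Depth below WT = 3.3 m.
σ'_h at WT = K_a γ d_w = 22.42 kPa; at base = 22.42 + K_a γ' × 3.3 = 35.30 kPa.
P₁ (0–3.4 m) = ½×22.42×3.4 = 38.11. P₂ (3.4–6.7 m) = ½(22.42+35.30)×3.3 = 95.23.
P_w = ½ γ_w h₂² = 0.5×9.81×3.3² = 53.42. Total = 38.11+95.23+53.42 = 186.8 kN/m.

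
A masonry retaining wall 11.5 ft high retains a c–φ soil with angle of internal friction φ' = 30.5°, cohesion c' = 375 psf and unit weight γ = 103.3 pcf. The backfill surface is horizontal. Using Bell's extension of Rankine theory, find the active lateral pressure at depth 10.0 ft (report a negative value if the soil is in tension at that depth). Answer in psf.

K_a = (1 − sin φ)/(1 + sin φ) = 0.3267.
σ_a = K_a γ z − 2c√K_a = 0.3267×103.3×10.0 − 2×375×0.5715 = -91.21 psf.

-91.2 psf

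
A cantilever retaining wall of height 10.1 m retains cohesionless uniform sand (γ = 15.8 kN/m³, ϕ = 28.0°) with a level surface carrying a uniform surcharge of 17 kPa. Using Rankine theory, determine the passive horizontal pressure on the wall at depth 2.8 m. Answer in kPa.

170 kPa

K_p = (1 + sin φ)/(1 − sin φ) = 2.770.
σ_v = γz + q = 15.8 × 2.8 + 17 = 61.24 kPa.
σ_h = K_p σ_v = 2.770 × 61.24 = 169.6 kPa.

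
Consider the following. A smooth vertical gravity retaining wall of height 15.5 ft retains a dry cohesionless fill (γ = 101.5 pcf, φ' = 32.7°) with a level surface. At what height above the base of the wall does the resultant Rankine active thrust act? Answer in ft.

5.17 ft

K_a = 0.2985.
The pressure distribution is triangular, so the resultant acts at H/3 above the base = 15.5/3 = 5.167 ft.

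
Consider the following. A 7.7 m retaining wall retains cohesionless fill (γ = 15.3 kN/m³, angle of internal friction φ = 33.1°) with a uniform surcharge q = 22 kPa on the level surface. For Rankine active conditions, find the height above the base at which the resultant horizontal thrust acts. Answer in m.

K_a = 0.2936.
Triangular part P₁ = ½K_aγH² = 133.2 at H/3 = 2.567 m; rectangular part P₂ = K_a q H = 49.73 at H/2 = 3.850 m.
ȳ = (P₁·2.567 + P₂·3.850)/(P₁+P₂) = 2.916 m.

2.92 m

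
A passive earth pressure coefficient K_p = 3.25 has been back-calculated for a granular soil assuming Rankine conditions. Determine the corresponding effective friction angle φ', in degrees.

K_p = (1+sin φ)/(1−sin φ) ⇒ sin φ = (K_p − 1)/(K_p + 1) = 0.5294.
φ = arcsin(0.5294) = 31.97°.

32.0°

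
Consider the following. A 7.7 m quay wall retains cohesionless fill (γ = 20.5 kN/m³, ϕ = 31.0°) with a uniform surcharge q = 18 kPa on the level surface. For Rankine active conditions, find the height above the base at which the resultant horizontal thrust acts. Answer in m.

K_a = 0.3201.
Triangular part P₁ = ½K_aγH² = 194.5 at H/3 = 2.567 m; rectangular part P₂ = K_a q H = 44.37 at H/2 = 3.850 m.
ȳ = (P₁·2.567 + P₂·3.850)/(P₁+P₂) = 2.805 m.

2.80 m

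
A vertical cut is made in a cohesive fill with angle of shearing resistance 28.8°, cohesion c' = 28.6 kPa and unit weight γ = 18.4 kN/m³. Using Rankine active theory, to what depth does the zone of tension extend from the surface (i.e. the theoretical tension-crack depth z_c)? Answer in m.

K_a = tan²(45° − 28.8°/2) = 0.3498; √K_a = 0.5914.
The active pressure is zero where K_a γ z = 2c√K_a, so z_c = 2c/(γ√K_a) = 2×28.6/(18.4×0.5914) = 5.257 m.

5.26 m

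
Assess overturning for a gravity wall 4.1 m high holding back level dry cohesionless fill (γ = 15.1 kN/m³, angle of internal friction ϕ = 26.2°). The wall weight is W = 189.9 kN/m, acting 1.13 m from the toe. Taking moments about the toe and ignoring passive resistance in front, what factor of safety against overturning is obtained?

K_a = tan²(45° − 26.2°/2) = 0.3874.
P_a = ½K_aγH² = 0.5×0.3874×15.1×4.1² = 49.17 kN/m, acting at H/3 = 1.367 m above the base.
Overturning moment M_o = P_a × H/3 = 49.17 × 1.367 = 67.20.
Resisting moment M_r = W × 1.13 = 189.9 × 1.13 = 214.6.
FS_overturning = M_r/M_o = 214.6/67.20 = 3.193.

3.19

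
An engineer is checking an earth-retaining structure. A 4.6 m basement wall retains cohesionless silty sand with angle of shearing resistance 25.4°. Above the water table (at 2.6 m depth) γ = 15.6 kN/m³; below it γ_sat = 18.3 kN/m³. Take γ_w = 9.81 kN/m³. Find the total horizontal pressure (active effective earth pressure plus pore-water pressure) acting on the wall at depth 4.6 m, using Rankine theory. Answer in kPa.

K_a = (1 − sin φ)/(1 + sin φ) = 0.3996.
γ' = 18.3 − 9.81 = 8.490 kN/m³.
Effective vertical stress at 4.6 m: σ'_v = 15.6×2.6 + 8.490×2.00 = 57.54 kPa.
σ'_h = K_a σ'_v = 0.3996 × 57.54 = 23.00 kPa; u = γ_w × 2.00 = 19.62 kPa.
Total σ_h = 23.00 + 19.62 = 42.62 kPa.

42.6 kPa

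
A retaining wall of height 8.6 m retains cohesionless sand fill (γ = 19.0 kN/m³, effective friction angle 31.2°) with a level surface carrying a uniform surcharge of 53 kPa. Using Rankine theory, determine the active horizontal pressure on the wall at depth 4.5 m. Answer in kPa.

K_a = (1 − sin φ)/(1 + sin φ) = 0.3175.
σ_v = γz + q = 19.0 × 4.5 + 53 = 138.5 kPa.
σ_h = K_a σ_v = 0.3175 × 138.5 = 43.97 kPa.

44.0 kPa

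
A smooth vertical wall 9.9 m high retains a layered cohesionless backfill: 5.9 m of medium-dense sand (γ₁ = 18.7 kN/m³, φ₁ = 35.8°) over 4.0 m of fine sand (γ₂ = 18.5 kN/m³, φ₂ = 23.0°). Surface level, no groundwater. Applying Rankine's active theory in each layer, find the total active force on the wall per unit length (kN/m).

343 kN/m

K_a1 = tan²(45°−35.8°/2) = 0.2619; K_a2 = tan²(45°−23.0°/2) = 0.4381.
Layer 1: σ at base = K_a1 γ₁ h₁ = 28.89 kPa; P₁ = ½×28.89×5.9 = 85.23.
Layer 2: σ_v at top = γ₁h₁ = 110.3; σ_h top = K_a2×110.3 = 48.33; σ_h base = K_a2×(110.3+18.5×4.0) = 80.75.
P₂ = ½(48.33+80.75)×4.0 = 258.2. Total P_a = 85.23+258.2 = 343.4 kN/m.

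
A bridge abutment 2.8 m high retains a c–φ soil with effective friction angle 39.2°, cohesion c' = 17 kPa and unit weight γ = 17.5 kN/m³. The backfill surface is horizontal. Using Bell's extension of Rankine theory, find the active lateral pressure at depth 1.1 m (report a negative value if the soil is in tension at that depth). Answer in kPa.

K_a = (1 − sin φ)/(1 + sin φ) = 0.2255.
σ_a = K_a γ z − 2c√K_a = 0.2255×17.5×1.1 − 2×17×0.4748 = -11.80 kPa.

-11.8 kPa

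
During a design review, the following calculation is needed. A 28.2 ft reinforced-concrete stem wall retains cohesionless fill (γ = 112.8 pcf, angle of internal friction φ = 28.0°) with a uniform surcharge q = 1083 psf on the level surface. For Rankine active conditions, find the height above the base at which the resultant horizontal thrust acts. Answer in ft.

K_a = 0.3610.
Triangular part P₁ = ½K_aγH² = 16190 at H/3 = 9.400 ft; rectangular part P₂ = K_a q H = 11030 at H/2 = 14.10 ft.
ȳ = (P₁·9.400 + P₂·14.10)/(P₁+P₂) = 11.30 ft.

11.3 ft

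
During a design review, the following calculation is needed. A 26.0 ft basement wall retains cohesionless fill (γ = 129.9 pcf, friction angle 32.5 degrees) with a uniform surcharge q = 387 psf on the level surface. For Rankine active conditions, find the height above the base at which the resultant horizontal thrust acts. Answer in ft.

9.47 ft

K_a = 0.3010.
Triangular part P₁ = ½K_aγH² = 13220 at H/3 = 8.667 ft; rectangular part P₂ = K_a q H = 3028 at H/2 = 13.00 ft.
ȳ = (P₁·8.667 + P₂·13.00)/(P₁+P₂) = 9.475 ft.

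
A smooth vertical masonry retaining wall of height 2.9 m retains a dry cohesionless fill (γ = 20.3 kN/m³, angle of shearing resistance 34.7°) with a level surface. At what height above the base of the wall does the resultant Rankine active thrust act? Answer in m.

K_a = 0.2745.
The pressure distribution is triangular, so the resultant acts at H/3 above the base = 2.9/3 = 0.9667 m.

0.967 m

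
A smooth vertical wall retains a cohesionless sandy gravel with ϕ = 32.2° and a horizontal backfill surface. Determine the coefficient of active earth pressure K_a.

0.305

K_a = tan²(45° − φ/2) = tan²(28.90°) = 0.3047.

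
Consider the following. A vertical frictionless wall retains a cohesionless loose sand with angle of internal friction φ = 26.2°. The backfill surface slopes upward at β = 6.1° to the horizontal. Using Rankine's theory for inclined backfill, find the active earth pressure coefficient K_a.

K_a = cos β · (cos β − √(cos²β − cos²φ)) / (cos β + √(cos²β − cos²φ)).
cos β = 0.9943, cos φ = 0.8973, √(cos²β − cos²φ) = 0.4285.
K_a = 0.9943 × (0.9943 − 0.4285)/(0.9943 + 0.4285) = 0.3954.

0.395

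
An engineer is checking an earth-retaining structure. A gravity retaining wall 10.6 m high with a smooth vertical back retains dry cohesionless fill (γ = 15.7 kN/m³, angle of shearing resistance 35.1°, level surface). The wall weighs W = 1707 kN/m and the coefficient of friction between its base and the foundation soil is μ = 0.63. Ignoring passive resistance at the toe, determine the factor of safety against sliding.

K_a = tan²(45° − 35.1°/2) = 0.2698.
P_a = ½K_aγH² = 0.5×0.2698×15.7×10.6² = 238.0 kN/m, acting at H/3 = 3.533 m above the base.
FS_sliding = μW / P_a = 0.63×1707 / 238.0 = 4.518.

4.52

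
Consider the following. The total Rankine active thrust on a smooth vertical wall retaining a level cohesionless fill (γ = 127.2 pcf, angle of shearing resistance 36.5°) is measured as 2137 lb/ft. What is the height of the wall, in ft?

11.5 ft

K_a = 0.2541. P_a = ½ K_a γ H² ⇒ H = √(2P_a/(K_a γ)).
H = √(2×2137/(0.2541×127.2)) = 11.50 ft.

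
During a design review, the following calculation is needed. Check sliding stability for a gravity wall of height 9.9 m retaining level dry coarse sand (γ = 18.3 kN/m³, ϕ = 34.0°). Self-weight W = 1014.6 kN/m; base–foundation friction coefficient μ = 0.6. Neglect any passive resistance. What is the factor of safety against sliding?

2.40

K_a = tan²(45° − 34.0°/2) = 0.2827.
P_a = ½K_aγH² = 0.5×0.2827×18.3×9.9² = 253.5 kN/m, acting at H/3 = 3.300 m above the base.
FS_sliding = μW / P_a = 0.6×1014.6 / 253.5 = 2.401.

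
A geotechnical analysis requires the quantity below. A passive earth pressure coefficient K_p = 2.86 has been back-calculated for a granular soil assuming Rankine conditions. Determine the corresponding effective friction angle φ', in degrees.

K_p = (1+sin φ)/(1−sin φ) ⇒ sin φ = (K_p − 1)/(K_p + 1) = 0.4819.
φ = arcsin(0.4819) = 28.81°.

28.8°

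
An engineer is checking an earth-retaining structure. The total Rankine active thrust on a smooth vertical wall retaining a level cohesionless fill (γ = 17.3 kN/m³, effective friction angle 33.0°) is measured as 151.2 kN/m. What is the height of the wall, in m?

K_a = 0.2948. P_a = ½ K_a γ H² ⇒ H = √(2P_a/(K_a γ)).
H = √(2×151.2/(0.2948×17.3)) = 7.700 m.

7.70 m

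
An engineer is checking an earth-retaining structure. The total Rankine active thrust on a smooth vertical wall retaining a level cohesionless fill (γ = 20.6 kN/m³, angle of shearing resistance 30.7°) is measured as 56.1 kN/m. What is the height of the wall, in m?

4.10 m

K_a = 0.3240. P_a = ½ K_a γ H² ⇒ H = √(2P_a/(K_a γ)).
H = √(2×56.1/(0.3240×20.6)) = 4.100 m.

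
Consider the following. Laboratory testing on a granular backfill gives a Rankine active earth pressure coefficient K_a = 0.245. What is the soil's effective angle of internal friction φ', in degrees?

K_a = tan²(45° − φ/2) ⇒ 45° − φ/2 = arctan(√0.245) = 26.33°.
φ = 2(45° − 26.33°) = 37.33°.

37.3°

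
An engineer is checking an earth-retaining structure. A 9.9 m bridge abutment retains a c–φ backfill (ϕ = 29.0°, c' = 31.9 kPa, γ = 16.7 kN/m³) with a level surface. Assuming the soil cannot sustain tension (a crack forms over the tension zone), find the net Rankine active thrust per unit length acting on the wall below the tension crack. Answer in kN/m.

33.8 kN/m

K_a = 0.3470; √K_a = 0.5890.
Tension-crack depth z_c = 2c/(γ√K_a) = 2×31.9/(16.7×0.5890) = 6.486 m.
σ_a at base = K_a γ H − 2c√K_a = 0.3470×16.7×9.9 − 2×31.9×0.5890 = 19.78 kPa.
P_a = ½ × 19.78 × (H − z_c) = 0.5×19.78×3.414 = 33.77 kN/m.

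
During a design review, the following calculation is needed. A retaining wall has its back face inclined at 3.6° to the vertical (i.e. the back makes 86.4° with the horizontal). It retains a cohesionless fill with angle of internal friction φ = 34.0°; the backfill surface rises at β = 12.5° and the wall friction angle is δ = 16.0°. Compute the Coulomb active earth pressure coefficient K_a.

0.330

K_a = sin²(α+φ) / [sin²α · sin(α−δ) · (1 + √{sin(φ+δ)sin(φ−β) / (sin(α−δ)sin(α+β))})²].
With α = 86.4°, φ = 34.0°, δ = 16.0°, β = 12.5°: K_a = 0.3303.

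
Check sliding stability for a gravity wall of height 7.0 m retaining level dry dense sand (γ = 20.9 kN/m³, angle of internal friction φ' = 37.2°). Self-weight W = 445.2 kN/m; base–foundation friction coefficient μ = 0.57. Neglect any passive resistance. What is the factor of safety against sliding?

K_a = tan²(45° − 37.2°/2) = 0.2464.
P_a = ½K_aγH² = 0.5×0.2464×20.9×7.0² = 126.2 kN/m, acting at H/3 = 2.333 m above the base.
FS_sliding = μW / P_a = 0.57×445.2 / 126.2 = 2.011.

2.01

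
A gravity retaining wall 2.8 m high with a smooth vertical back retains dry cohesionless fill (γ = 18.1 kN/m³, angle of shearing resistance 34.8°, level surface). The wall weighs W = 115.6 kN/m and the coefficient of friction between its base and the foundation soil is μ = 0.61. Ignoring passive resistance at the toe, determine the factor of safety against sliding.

3.64

K_a = tan²(45° − 34.8°/2) = 0.2733.
P_a = ½K_aγH² = 0.5×0.2733×18.1×2.8² = 19.39 kN/m, acting at H/3 = 0.9333 m above the base.
FS_sliding = μW / P_a = 0.61×115.6 / 19.39 = 3.636.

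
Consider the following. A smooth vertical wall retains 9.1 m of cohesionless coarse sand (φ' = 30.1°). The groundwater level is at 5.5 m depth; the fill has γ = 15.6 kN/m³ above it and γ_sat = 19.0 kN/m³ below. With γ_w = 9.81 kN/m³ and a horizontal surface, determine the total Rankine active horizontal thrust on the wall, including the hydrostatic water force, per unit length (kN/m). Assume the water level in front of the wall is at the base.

K_a = tan²(45° − φ/2) = 0.3320.
γ' = 19.0 − 9.81 = 9.190 kN/m³. Depth below WT = 3.6 m.
σ'_h at WT = K_a γ d_w = 28.48 kPa; at base = 28.48 + K_a γ' × 3.6 = 39.47 kPa.
P₁ (0–5.5 m) = ½×28.48×5.5 = 78.33. P₂ (5.5–9.1 m) = ½(28.48+39.47)×3.6 = 122.3.
P_w = ½ γ_w h₂² = 0.5×9.81×3.6² = 63.57. Total = 78.33+122.3+63.57 = 264.2 kN/m.

264 kN/m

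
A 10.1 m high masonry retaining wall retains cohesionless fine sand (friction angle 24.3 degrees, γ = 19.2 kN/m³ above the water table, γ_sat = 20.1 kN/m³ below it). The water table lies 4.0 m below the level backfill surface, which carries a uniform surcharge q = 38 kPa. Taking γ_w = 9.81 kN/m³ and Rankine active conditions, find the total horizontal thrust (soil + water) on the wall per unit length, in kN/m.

K_a = tan²(45° − φ/2) = 0.4169.
γ' = 20.1 − 9.81 = 10.29 kN/m³. h₂ = H − d_w = 6.1 m.
σ'_h: at surface K_a·q = 15.84; at WT K_a(q+γd_w) = 47.86; at base K_a(q+γd_w+γ'h₂) = 74.03 kPa.
P₁ = ½(15.84+47.86)×4.0 = 127.4; P₂ = ½(47.86+74.03)×6.1 = 371.8; P_w = ½γ_w h₂² = 182.5.
Total = 127.4+371.8+182.5 = 681.7 kN/m.

682 kN/m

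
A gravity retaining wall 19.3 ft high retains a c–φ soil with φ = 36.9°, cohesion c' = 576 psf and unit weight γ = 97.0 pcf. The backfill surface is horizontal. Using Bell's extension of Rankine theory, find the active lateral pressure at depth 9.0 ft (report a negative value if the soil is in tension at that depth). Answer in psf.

-358 psf

K_a = (1 − sin φ)/(1 + sin φ) = 0.2497.
σ_a = K_a γ z − 2c√K_a = 0.2497×97.0×9.0 − 2×576×0.4997 = -357.7 psf.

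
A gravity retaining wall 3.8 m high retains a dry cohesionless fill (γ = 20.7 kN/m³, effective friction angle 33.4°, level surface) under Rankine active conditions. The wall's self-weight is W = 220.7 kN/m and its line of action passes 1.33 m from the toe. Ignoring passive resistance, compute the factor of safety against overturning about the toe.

5.35

K_a = tan²(45° − 33.4°/2) = 0.2899.
P_a = ½K_aγH² = 0.5×0.2899×20.7×3.8² = 43.33 kN/m, acting at H/3 = 1.267 m above the base.
Overturning moment M_o = P_a × H/3 = 43.33 × 1.267 = 54.88.
Resisting moment M_r = W × 1.33 = 220.7 × 1.33 = 293.5.
FS_overturning = M_r/M_o = 293.5/54.88 = 5.348.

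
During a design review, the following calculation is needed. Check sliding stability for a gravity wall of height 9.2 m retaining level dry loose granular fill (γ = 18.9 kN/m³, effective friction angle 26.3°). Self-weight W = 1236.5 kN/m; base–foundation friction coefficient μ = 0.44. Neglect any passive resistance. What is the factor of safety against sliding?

K_a = tan²(45° − 26.3°/2) = 0.3859.
P_a = ½K_aγH² = 0.5×0.3859×18.9×9.2² = 308.7 kN/m, acting at H/3 = 3.067 m above the base.
FS_sliding = μW / P_a = 0.44×1236.5 / 308.7 = 1.762.

1.76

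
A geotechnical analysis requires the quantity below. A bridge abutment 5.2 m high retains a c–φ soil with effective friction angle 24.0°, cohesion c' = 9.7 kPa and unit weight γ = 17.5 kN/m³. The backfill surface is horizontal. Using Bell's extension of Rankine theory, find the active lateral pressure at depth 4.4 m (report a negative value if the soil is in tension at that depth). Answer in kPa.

K_a = (1 − sin φ)/(1 + sin φ) = 0.4217.
σ_a = K_a γ z − 2c√K_a = 0.4217×17.5×4.4 − 2×9.7×0.6494 = 19.87 kPa.

19.9 kPa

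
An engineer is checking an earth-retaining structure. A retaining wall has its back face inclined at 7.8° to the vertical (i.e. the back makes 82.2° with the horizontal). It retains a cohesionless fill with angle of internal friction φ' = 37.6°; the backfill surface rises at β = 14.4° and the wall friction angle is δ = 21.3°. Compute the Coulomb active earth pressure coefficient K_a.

K_a = sin²(α+φ) / [sin²α · sin(α−δ) · (1 + √{sin(φ+δ)sin(φ−β) / (sin(α−δ)sin(α+β))})²].
With α = 82.2°, φ = 37.6°, δ = 21.3°, β = 14.4°: K_a = 0.3331.

0.333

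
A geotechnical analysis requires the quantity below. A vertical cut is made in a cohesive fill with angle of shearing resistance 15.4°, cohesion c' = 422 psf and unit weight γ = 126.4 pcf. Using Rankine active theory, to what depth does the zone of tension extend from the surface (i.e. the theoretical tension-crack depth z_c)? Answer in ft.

K_a = tan²(45° − 15.4°/2) = 0.5803; √K_a = 0.7618.
The active pressure is zero where K_a γ z = 2c√K_a, so z_c = 2c/(γ√K_a) = 2×422/(126.4×0.7618) = 8.765 ft.

8.77 ft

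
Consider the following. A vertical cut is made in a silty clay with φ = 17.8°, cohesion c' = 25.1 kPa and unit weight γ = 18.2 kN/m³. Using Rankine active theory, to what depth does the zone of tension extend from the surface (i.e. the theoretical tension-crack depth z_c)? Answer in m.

3.78 m

K_a = tan²(45° − 17.8°/2) = 0.5318; √K_a = 0.7292.
The active pressure is zero where K_a γ z = 2c√K_a, so z_c = 2c/(γ√K_a) = 2×25.1/(18.2×0.7292) = 3.782 m.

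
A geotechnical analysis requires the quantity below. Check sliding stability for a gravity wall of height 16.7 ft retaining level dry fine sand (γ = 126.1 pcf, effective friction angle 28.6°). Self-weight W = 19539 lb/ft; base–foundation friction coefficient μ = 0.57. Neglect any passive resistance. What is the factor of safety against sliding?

K_a = tan²(45° − 28.6°/2) = 0.3525.
P_a = ½K_aγH² = 0.5×0.3525×126.1×16.7² = 6199 lb/ft, acting at H/3 = 5.567 ft above the base.
FS_sliding = μW / P_a = 0.57×19539 / 6199 = 1.797.

1.80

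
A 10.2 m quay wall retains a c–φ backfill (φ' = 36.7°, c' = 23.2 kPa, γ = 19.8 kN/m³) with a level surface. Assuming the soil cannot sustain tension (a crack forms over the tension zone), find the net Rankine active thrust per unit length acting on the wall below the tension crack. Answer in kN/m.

K_a = 0.2519; √K_a = 0.5019.
Tension-crack depth z_c = 2c/(γ√K_a) = 2×23.2/(19.8×0.5019) = 4.670 m.
σ_a at base = K_a γ H − 2c√K_a = 0.2519×19.8×10.2 − 2×23.2×0.5019 = 27.58 kPa.
P_a = ½ × 27.58 × (H − z_c) = 0.5×27.58×5.530 = 76.26 kN/m.

76.3 kN/m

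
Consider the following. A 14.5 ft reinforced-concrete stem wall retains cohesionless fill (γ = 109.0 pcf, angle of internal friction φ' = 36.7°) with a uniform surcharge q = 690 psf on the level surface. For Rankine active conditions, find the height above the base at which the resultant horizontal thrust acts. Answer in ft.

K_a = 0.2519.
Triangular part P₁ = ½K_aγH² = 2886 at H/3 = 4.833 ft; rectangular part P₂ = K_a q H = 2520 at H/2 = 7.250 ft.
ȳ = (P₁·4.833 + P₂·7.250)/(P₁+P₂) = 5.960 ft.

5.96 ft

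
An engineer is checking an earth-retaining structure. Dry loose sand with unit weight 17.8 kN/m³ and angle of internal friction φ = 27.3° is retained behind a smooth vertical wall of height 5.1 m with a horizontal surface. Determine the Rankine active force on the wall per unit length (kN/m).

K_a = tan²(45° − φ/2) = 0.3711.
P_a = ½ K_a γ H² = 0.5 × 0.3711 × 17.8 × 5.1² = 85.91 kN/m.

85.9 kN/m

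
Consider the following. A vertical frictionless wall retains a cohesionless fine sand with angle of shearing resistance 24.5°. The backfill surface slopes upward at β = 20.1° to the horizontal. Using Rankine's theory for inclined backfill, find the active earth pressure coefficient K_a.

0.567

K_a = cos β · (cos β − √(cos²β − cos²φ)) / (cos β + √(cos²β − cos²φ)).
cos β = 0.9391, cos φ = 0.9100, √(cos²β − cos²φ) = 0.2321.
K_a = 0.9391 × (0.9391 − 0.2321)/(0.9391 + 0.2321) = 0.5669.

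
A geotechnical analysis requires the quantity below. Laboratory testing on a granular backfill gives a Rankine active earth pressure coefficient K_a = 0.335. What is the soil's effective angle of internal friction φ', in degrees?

29.9°

K_a = tan²(45° − φ/2) ⇒ 45° − φ/2 = arctan(√0.335) = 30.06°.
φ = 2(45° − 30.06°) = 29.88°.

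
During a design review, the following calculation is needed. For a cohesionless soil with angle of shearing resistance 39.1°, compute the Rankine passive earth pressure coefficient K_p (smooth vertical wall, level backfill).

K_p = (1 + sin φ)/(1 − sin φ) = tan²(45° + 39.1°/2) = 4.415.

4.42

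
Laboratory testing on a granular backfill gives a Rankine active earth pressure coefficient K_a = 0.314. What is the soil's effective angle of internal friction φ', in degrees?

K_a = tan²(45° − φ/2) ⇒ 45° − φ/2 = arctan(√0.314) = 29.26°.
φ = 2(45° − 29.26°) = 31.47°.

31.5°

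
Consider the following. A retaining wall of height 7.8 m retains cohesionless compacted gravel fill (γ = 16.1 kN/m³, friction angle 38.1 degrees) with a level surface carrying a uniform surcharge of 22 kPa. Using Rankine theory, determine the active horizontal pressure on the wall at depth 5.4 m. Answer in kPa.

25.8 kPa

K_a = (1 − sin φ)/(1 + sin φ) = 0.2368.
σ_v = γz + q = 16.1 × 5.4 + 22 = 108.9 kPa.
σ_h = K_a σ_v = 0.2368 × 108.9 = 25.80 kPa.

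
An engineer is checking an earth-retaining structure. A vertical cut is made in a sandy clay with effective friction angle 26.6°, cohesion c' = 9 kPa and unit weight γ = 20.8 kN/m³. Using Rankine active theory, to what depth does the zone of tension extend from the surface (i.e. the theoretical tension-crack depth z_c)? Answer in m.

1.40 m

K_a = tan²(45° − 26.6°/2) = 0.3814; √K_a = 0.6176.
The active pressure is zero where K_a γ z = 2c√K_a, so z_c = 2c/(γ√K_a) = 2×9/(20.8×0.6176) = 1.401 m.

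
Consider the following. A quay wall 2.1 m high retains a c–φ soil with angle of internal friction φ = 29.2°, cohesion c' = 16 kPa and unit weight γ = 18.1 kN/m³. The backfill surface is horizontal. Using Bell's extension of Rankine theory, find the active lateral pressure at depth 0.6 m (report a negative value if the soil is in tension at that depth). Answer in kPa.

-15.0 kPa

K_a = (1 − sin φ)/(1 + sin φ) = 0.3442.
σ_a = K_a γ z − 2c√K_a = 0.3442×18.1×0.6 − 2×16×0.5867 = -15.04 kPa.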